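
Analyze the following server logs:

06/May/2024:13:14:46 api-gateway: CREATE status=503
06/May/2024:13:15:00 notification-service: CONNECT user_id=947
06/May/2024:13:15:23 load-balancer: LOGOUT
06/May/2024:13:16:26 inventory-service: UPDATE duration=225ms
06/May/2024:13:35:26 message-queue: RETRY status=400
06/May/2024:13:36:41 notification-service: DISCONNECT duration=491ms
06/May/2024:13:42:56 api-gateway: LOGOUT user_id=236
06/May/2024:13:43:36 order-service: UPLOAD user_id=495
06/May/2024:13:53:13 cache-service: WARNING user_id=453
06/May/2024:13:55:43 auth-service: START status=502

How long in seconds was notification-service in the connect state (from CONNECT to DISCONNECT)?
1301

To calculate state duration:

1. Find CONNECT event for notification-service: 06/May/2024:13:15:00
2. Find DISCONNECT event for notification-service: 06/May/2024:13:36:41
3. Calculate duration: 06/May/2024:13:36:41 - 06/May/2024:13:15:00 = 1301 seconds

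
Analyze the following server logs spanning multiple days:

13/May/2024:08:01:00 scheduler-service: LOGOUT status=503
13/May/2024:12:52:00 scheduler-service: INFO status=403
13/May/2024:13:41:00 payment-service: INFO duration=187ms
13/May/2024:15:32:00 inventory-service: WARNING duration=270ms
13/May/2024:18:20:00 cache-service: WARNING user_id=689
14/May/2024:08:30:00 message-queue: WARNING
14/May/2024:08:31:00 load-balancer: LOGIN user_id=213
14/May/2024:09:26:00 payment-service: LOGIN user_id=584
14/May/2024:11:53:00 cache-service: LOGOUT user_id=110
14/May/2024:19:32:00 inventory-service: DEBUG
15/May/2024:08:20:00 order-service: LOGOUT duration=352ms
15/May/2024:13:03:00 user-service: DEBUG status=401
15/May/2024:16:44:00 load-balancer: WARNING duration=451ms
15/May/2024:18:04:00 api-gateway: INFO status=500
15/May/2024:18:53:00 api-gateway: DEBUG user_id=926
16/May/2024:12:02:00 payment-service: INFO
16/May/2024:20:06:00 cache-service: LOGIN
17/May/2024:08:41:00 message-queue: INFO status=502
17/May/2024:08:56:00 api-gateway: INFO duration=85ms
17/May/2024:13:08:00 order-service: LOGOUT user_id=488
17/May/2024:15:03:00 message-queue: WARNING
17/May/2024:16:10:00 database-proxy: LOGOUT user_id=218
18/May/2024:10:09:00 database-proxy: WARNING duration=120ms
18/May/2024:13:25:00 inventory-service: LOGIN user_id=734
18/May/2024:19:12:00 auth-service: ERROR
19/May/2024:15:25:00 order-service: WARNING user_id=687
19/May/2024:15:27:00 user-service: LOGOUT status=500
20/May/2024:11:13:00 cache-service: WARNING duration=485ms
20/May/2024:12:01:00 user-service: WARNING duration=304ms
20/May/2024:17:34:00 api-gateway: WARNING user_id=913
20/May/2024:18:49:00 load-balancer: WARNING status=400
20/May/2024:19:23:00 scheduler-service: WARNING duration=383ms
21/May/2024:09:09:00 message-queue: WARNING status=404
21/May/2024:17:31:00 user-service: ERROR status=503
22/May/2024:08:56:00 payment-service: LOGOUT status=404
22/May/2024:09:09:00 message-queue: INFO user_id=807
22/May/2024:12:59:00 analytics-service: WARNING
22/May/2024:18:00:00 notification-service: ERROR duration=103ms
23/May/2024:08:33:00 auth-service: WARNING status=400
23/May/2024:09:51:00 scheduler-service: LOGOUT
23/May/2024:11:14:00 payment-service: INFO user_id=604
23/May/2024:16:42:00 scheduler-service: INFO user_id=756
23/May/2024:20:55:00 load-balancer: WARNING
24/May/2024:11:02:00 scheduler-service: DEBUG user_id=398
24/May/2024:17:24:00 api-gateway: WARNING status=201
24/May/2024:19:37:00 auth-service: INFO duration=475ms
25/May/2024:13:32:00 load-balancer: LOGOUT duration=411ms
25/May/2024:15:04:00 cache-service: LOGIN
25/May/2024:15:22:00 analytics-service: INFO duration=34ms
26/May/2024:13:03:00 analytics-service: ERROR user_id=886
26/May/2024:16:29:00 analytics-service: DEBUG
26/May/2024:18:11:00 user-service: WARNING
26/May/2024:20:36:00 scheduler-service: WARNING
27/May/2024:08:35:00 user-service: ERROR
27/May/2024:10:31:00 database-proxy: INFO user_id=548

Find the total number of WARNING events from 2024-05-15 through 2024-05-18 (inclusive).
3

To filter by date range:

1. Date range: 2024-05-15 through 2024-05-18, both dates inclusive
2. Filter for WARNING events whose date falls in this range
3. Count matching events: 3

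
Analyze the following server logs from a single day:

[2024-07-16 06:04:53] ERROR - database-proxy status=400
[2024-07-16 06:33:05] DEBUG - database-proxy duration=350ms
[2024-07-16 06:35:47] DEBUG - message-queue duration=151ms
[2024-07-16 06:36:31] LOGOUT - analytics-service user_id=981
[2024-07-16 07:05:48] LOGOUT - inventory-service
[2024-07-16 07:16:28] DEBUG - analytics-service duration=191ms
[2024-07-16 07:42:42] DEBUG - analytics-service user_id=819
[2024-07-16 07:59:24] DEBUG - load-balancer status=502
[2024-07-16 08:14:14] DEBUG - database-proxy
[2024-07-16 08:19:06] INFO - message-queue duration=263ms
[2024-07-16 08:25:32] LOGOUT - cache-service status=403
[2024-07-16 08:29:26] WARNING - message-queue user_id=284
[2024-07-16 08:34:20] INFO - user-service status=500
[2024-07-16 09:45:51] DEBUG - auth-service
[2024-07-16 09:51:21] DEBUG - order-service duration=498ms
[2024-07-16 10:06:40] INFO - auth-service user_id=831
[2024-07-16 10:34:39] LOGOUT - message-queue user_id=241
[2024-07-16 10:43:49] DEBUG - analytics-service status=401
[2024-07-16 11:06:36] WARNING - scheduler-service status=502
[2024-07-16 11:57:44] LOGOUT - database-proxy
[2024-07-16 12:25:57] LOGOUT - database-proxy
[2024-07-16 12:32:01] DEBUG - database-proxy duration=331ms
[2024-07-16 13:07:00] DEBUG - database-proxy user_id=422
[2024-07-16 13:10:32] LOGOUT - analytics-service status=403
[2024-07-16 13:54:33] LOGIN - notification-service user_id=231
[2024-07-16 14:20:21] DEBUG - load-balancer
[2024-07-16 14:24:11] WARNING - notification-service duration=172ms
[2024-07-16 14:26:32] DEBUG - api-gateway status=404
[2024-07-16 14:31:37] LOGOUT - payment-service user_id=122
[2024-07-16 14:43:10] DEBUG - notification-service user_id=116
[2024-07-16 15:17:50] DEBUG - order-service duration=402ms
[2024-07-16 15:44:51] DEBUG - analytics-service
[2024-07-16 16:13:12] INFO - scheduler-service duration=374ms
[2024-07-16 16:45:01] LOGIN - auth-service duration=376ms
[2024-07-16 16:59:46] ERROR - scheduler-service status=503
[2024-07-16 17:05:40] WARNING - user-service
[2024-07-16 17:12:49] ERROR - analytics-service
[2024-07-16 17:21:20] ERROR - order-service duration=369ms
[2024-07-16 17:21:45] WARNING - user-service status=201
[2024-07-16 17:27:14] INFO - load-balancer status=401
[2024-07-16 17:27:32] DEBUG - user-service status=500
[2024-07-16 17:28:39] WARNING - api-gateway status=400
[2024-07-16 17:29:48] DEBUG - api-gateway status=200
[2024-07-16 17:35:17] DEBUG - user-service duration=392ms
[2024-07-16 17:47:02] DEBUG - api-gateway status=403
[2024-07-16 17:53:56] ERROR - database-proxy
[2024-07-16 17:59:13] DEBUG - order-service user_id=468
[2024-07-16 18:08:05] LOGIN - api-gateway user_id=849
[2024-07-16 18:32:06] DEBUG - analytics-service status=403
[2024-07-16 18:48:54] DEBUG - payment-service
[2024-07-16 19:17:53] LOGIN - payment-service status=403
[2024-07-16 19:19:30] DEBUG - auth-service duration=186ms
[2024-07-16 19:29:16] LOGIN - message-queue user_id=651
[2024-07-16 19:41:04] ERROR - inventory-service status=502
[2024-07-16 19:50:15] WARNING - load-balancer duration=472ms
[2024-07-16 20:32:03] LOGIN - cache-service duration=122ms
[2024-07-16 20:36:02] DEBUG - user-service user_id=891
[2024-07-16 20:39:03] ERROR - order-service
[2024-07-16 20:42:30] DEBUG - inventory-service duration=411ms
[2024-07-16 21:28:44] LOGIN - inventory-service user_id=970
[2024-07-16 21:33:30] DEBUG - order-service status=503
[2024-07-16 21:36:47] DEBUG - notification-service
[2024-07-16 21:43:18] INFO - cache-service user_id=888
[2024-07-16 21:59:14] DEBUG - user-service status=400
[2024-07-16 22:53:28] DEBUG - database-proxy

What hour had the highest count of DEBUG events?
17

To find the peak hour:

1. Group all DEBUG events by hour
2. Count events in each hour
3. Find hour with maximum count
4. Peak hour: 17 (with 5 events)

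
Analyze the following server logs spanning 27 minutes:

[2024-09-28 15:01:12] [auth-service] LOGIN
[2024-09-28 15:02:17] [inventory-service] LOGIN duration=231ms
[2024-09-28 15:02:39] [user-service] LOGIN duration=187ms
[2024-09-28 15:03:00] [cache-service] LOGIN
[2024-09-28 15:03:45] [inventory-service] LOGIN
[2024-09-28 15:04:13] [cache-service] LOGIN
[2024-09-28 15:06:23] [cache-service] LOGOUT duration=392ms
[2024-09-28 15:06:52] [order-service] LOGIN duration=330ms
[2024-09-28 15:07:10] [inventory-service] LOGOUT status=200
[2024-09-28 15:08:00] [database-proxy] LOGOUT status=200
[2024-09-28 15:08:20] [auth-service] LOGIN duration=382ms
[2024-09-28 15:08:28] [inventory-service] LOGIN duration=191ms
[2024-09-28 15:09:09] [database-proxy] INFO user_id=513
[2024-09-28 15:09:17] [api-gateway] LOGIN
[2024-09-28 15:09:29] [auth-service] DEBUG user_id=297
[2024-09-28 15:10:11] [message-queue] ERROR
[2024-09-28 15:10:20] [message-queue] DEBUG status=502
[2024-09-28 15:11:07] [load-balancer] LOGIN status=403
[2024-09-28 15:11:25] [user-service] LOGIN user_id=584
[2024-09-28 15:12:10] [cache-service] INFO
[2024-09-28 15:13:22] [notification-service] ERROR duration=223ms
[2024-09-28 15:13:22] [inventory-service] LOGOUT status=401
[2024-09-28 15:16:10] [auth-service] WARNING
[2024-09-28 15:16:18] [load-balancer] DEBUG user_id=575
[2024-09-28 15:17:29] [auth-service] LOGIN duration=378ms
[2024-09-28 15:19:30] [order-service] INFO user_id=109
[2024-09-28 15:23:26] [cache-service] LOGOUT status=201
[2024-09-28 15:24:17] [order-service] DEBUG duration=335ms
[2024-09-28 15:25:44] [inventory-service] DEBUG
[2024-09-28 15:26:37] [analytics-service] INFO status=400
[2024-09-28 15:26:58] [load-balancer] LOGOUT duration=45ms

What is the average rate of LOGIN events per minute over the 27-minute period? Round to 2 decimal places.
0.48

To calculate the rate:

1. Count total LOGIN events: 13
2. Total time period: 27 minutes
3. Rate = 13 / 27 = 0.48 events per minute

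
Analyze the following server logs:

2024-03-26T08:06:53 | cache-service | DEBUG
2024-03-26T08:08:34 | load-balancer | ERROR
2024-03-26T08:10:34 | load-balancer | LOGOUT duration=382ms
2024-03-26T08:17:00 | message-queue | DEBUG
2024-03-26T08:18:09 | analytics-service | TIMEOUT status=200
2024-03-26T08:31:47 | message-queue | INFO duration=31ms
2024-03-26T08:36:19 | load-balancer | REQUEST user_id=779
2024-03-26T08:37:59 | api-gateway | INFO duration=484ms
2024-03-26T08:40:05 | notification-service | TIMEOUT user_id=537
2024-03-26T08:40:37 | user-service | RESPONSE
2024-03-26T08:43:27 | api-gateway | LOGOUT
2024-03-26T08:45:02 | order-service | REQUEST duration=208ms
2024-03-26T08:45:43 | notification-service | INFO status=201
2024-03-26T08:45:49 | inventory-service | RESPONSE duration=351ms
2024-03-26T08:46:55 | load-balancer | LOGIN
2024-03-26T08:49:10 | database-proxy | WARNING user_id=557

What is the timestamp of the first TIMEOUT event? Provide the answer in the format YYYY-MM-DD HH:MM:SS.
2024-03-26 08:18:09

To find the first event:

1. Filter for all TIMEOUT events
2. Sort by timestamp
3. Select the first one
4. Timestamp: 2024-03-26 08:18:09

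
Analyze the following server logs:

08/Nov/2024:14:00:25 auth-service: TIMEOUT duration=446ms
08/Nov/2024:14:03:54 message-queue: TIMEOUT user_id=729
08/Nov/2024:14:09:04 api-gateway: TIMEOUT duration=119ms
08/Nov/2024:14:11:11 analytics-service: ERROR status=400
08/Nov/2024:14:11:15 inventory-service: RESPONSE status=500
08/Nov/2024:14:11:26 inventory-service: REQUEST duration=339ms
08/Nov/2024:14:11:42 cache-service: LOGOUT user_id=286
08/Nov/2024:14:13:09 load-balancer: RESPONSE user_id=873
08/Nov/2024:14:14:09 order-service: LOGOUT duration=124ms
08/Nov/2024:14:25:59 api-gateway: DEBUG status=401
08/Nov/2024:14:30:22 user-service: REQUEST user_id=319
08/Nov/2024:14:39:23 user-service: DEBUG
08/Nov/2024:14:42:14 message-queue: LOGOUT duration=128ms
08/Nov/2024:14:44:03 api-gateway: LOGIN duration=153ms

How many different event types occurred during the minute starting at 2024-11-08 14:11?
4

To count unique event types:

1. Filter events in the minute starting at 2024-11-08 14:11
2. Extract event types from matching entries
3. Count unique types: 4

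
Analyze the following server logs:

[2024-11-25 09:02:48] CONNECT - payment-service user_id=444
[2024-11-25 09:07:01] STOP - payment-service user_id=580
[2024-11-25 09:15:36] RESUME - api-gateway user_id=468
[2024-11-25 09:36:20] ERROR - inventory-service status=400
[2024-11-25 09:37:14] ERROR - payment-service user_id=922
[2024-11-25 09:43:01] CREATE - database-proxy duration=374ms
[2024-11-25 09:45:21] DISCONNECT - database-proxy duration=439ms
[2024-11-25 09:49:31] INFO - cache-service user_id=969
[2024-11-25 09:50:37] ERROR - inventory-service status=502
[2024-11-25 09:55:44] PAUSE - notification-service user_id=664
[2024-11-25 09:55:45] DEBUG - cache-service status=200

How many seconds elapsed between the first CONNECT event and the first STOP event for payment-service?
253

To find the time between events:

1. Locate the first CONNECT event for payment-service: 2024-11-25 09:02:48
2. Locate the first STOP event for payment-service: 2024-11-25 09:07:01
3. Calculate the difference: 2024-11-25 09:07:01 - 2024-11-25 09:02:48 = 253 seconds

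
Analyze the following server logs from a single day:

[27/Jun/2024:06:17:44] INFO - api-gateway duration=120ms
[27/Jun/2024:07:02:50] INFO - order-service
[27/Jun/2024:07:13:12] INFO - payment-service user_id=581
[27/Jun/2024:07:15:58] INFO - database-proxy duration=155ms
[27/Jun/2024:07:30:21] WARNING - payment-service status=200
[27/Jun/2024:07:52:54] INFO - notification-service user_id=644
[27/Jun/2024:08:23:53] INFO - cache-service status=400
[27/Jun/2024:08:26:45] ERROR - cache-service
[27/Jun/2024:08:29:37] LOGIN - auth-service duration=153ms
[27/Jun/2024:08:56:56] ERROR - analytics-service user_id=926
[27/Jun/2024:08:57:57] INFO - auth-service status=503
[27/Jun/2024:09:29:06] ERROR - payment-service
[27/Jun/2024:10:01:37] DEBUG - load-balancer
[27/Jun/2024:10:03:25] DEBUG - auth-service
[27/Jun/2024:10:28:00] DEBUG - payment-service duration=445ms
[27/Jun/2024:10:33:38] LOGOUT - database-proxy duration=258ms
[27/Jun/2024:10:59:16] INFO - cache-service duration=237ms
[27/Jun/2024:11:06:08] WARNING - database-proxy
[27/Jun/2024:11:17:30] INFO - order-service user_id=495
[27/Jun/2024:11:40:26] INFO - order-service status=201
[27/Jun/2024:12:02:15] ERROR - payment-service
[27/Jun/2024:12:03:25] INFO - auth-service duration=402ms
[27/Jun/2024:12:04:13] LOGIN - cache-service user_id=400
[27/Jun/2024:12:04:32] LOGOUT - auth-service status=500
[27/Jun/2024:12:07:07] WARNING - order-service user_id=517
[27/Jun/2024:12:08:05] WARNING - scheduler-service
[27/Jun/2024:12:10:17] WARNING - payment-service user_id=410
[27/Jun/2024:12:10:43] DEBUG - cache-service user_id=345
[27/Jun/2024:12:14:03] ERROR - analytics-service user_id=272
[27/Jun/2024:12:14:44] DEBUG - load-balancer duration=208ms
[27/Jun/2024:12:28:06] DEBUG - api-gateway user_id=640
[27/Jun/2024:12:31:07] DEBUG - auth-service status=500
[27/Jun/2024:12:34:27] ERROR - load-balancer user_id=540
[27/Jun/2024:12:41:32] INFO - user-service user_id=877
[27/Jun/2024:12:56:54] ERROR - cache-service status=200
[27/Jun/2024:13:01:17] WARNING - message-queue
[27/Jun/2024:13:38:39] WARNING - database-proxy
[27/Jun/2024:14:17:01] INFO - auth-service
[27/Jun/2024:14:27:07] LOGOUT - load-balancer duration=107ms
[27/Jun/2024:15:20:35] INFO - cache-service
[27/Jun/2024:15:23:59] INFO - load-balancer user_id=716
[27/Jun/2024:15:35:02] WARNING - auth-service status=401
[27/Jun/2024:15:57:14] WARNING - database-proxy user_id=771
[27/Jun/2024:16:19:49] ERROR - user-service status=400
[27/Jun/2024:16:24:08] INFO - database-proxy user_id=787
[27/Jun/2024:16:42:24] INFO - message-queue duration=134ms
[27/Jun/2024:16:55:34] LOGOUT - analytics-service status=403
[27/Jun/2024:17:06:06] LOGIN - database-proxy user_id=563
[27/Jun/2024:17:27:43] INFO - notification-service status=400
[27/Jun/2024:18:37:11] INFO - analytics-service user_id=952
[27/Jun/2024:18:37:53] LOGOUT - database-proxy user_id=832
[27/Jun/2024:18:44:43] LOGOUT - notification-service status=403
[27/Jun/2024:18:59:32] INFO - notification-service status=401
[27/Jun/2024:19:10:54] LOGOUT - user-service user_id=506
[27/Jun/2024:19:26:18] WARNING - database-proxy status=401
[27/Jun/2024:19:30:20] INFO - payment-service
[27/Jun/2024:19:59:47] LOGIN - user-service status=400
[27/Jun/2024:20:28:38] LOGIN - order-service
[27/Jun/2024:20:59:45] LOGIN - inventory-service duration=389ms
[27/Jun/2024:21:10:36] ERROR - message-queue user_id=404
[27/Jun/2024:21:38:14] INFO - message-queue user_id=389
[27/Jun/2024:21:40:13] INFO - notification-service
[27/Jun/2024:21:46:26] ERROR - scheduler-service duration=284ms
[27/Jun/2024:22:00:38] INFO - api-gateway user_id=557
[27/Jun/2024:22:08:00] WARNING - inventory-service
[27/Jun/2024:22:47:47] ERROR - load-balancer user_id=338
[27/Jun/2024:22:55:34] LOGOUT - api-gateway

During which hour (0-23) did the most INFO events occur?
7

To find the peak hour:

1. Group all INFO events by hour
2. Count events in each hour
3. Find hour with maximum count
4. Peak hour: 7 (with 4 events)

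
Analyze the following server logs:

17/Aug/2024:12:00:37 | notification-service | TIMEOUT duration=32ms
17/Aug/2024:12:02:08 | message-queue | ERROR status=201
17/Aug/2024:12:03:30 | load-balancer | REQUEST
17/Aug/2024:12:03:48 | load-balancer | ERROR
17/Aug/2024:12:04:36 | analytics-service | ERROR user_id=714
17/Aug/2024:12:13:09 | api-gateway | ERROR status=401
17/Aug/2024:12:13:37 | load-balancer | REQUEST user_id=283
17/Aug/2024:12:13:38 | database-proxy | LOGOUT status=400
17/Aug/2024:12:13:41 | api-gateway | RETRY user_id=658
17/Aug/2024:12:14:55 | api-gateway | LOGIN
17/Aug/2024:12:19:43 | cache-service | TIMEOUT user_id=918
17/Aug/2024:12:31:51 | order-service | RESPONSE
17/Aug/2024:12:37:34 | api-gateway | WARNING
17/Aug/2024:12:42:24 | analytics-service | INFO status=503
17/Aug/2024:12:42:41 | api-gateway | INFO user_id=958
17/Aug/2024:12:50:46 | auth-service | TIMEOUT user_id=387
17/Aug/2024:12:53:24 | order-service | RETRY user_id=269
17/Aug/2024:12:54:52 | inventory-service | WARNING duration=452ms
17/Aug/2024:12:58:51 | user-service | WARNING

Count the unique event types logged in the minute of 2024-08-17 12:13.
4

To count unique event types:

1. Filter events in the minute starting at 2024-08-17 12:13
2. Extract event types from matching entries
3. Count unique types: 4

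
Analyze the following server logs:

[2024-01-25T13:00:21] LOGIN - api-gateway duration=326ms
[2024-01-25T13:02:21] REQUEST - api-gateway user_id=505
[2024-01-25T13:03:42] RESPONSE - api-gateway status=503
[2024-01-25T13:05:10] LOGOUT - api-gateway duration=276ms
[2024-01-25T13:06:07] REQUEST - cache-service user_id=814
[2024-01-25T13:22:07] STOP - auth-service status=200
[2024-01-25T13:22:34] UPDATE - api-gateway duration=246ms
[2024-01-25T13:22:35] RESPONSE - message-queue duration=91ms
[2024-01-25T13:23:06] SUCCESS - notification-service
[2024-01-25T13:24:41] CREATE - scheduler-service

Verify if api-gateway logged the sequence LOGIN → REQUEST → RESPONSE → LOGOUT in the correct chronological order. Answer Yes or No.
Yes

To verify sequence order:

1. Find all events in sequence LOGIN → REQUEST → RESPONSE → LOGOUT for api-gateway
2. Extract their timestamps
3. Check if timestamps are in ascending order
4. Result: Yes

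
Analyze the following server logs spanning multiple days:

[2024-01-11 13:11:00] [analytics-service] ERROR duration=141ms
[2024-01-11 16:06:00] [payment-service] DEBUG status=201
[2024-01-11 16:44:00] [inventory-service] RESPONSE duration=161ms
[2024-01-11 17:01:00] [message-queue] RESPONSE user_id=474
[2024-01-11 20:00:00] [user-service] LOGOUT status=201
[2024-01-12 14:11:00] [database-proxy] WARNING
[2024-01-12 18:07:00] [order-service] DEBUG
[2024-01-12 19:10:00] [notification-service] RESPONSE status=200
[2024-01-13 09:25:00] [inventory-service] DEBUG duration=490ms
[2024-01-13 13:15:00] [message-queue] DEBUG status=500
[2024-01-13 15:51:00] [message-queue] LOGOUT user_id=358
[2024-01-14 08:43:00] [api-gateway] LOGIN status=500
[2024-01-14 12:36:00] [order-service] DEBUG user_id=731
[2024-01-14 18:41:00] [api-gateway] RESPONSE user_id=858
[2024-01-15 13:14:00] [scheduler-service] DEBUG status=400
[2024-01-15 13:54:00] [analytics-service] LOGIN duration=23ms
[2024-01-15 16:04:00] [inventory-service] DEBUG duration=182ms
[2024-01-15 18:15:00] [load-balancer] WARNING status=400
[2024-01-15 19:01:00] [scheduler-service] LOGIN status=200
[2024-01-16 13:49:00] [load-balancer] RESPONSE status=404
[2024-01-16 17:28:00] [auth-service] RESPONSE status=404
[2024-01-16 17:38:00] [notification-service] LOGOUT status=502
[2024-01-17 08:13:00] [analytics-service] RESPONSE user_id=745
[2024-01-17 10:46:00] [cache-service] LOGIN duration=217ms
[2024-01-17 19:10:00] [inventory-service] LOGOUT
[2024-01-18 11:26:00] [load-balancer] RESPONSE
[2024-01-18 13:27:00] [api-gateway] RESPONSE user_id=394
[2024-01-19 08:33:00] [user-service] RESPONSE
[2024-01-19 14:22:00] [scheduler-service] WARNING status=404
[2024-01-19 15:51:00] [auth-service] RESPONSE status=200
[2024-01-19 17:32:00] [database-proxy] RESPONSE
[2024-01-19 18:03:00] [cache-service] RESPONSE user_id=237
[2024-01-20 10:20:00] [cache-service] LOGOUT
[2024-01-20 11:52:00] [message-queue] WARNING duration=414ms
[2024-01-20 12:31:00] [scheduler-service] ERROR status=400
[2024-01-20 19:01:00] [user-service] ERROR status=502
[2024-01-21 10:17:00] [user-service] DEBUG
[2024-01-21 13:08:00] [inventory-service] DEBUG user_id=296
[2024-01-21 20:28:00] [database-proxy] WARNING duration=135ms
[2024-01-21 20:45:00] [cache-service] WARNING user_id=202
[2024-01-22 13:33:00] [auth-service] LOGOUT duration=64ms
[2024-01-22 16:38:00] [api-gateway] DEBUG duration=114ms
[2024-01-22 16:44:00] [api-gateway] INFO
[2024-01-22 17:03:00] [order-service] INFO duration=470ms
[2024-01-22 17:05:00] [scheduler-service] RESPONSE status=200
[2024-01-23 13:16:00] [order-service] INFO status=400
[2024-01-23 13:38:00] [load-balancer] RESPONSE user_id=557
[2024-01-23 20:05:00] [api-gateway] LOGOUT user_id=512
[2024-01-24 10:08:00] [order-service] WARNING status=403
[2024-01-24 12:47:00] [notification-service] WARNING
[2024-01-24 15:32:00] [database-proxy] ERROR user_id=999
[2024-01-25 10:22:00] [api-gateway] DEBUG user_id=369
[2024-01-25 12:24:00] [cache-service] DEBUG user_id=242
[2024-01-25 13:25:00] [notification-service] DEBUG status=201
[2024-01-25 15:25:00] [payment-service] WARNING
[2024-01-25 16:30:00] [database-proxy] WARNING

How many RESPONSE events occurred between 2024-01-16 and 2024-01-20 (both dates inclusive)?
9

To filter by date range:

1. Date range: 2024-01-16 through 2024-01-20, both dates inclusive
2. Filter for RESPONSE events whose date falls in this range
3. Count matching events: 9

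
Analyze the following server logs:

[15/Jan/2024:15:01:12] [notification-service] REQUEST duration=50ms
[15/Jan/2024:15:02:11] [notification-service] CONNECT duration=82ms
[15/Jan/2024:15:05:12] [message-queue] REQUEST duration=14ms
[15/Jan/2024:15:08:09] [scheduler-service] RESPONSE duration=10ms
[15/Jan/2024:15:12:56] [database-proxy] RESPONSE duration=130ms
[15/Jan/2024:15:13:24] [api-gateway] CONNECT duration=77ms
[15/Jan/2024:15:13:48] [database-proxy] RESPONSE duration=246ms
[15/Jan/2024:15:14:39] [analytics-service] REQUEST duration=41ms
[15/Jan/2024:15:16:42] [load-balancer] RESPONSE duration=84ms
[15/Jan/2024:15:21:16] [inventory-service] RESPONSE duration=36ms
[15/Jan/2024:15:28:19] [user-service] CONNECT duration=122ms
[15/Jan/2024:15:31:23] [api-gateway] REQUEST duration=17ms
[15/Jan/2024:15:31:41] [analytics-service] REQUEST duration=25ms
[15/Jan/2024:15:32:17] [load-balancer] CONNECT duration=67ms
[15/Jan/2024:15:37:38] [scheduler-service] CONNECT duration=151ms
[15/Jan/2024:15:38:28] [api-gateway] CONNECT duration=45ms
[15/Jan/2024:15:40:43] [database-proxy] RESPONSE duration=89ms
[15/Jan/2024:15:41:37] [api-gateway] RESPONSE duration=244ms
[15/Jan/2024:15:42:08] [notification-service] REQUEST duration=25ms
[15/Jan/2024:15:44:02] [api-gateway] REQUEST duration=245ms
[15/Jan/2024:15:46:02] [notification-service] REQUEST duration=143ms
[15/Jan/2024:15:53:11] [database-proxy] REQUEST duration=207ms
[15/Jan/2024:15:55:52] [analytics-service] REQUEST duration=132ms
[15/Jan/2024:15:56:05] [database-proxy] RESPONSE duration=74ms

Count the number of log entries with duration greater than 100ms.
9

To count timeouts:

1. Threshold: 100ms
2. Extract duration from each log entry
3. Count entries where duration > 100
4. Timeout count: 9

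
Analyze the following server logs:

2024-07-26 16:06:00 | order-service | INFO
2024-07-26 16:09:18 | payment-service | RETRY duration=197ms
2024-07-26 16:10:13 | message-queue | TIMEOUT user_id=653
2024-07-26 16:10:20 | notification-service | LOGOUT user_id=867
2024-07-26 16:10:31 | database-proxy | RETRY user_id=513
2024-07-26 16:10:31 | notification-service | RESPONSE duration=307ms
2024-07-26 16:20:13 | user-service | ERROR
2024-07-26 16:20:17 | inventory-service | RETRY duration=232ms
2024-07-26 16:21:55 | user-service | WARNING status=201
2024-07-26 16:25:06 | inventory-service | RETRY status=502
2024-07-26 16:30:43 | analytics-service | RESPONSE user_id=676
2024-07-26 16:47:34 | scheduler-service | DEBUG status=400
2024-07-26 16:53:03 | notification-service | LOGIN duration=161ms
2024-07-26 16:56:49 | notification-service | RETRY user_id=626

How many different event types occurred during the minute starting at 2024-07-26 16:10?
4

To count unique event types:

1. Filter events in the minute starting at 2024-07-26 16:10
2. Extract event types from matching entries
3. Count unique types: 4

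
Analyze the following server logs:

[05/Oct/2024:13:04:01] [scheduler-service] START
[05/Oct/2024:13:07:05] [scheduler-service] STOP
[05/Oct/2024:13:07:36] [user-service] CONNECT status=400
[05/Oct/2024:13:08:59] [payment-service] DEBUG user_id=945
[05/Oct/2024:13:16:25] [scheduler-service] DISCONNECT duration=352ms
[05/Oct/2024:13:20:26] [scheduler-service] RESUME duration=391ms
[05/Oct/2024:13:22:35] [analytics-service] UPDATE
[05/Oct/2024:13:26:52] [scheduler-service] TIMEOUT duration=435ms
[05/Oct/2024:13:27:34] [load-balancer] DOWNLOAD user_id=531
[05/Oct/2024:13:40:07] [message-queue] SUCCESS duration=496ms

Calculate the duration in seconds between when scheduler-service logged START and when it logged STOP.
184

To find the time between events:

1. Locate the first START event for scheduler-service: 05/Oct/2024:13:04:01
2. Locate the first STOP event for scheduler-service: 05/Oct/2024:13:07:05
3. Calculate the difference: 05/Oct/2024:13:07:05 - 05/Oct/2024:13:04:01 = 184 seconds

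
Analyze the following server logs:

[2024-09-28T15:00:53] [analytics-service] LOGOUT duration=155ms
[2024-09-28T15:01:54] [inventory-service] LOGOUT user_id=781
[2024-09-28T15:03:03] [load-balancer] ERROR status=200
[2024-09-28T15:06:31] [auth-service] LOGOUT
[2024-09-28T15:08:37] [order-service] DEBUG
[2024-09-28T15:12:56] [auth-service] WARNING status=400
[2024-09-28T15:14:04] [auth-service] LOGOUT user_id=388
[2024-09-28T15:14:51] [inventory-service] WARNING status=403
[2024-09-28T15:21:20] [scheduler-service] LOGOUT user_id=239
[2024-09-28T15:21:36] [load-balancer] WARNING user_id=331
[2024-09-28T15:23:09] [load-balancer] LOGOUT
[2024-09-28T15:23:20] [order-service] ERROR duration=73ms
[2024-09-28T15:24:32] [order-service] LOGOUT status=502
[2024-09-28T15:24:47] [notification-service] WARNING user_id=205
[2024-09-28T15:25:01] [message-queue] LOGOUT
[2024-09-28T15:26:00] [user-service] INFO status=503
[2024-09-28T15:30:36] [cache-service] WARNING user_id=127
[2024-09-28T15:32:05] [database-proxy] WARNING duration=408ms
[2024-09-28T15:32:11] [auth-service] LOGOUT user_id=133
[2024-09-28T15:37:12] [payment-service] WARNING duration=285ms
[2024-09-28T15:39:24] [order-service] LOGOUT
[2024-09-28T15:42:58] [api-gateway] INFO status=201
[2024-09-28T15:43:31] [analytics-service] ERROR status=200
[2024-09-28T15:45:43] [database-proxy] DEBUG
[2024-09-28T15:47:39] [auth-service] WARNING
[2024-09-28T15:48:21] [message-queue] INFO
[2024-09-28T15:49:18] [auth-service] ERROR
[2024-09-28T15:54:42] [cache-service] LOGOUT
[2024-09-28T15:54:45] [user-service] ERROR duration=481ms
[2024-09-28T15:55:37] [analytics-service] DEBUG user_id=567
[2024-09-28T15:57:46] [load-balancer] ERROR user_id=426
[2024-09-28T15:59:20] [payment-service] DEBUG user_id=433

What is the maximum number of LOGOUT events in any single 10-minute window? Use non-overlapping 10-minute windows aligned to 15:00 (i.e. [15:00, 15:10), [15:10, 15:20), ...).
4

To find the burst window:

1. Divide the log period into non-overlapping 10-minute windows starting at 15:00
2. Count LOGOUT events in each window
3. Find the window with maximum count
4. Maximum events in a window: 4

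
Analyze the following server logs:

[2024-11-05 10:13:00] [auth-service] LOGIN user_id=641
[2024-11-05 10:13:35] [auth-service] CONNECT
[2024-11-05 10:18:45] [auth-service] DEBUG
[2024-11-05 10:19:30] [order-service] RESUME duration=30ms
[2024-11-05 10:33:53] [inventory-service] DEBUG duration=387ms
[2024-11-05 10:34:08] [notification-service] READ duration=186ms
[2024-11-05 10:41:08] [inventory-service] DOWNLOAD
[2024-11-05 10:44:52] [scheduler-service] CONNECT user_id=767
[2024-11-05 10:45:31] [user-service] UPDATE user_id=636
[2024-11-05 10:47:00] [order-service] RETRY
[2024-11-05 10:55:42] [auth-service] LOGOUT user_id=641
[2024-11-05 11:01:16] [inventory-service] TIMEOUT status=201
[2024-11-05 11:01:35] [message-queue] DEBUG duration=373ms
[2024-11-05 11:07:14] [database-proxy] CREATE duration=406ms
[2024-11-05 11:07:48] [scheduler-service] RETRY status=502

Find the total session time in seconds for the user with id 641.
2562

To calculate session duration:

1. Find LOGIN event for user_id=641: 2024-11-05 10:13:00
2. Find LOGOUT event for user_id=641: 2024-11-05 10:55:42
3. Session duration: 2024-11-05 10:55:42 - 2024-11-05 10:13:00 = 2562 seconds (42 minutes)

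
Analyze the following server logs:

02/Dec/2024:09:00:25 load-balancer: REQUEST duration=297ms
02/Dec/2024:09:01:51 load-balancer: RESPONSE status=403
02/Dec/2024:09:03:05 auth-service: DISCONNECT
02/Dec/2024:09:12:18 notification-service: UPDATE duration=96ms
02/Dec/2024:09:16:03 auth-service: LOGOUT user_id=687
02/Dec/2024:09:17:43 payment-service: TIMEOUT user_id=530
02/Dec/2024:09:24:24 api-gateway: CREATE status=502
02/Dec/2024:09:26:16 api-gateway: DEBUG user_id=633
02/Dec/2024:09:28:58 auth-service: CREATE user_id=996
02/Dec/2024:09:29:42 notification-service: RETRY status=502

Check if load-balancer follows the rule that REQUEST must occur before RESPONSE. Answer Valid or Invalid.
Valid

To validate ordering:

1. Required order: REQUEST → RESPONSE
2. Rule: REQUEST must occur before RESPONSE
3. Check actual order of events for load-balancer
4. Result: Valid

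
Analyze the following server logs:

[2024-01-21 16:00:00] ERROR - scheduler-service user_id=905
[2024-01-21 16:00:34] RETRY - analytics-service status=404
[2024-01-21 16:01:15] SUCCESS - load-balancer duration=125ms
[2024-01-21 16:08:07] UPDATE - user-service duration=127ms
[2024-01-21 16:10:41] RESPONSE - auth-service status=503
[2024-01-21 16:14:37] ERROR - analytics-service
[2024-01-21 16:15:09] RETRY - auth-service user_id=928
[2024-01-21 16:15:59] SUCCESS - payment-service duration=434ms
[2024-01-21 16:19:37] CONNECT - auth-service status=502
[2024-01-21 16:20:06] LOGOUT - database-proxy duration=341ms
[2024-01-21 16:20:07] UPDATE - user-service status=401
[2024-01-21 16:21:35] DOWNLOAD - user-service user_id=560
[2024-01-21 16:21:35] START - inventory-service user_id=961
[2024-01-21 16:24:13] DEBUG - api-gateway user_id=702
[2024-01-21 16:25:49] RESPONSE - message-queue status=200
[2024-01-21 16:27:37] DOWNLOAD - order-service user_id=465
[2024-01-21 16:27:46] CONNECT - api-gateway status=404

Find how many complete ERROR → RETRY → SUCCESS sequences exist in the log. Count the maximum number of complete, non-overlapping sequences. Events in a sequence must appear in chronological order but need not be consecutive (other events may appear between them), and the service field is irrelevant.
2

To count sequences:

1. Look for pattern: ERROR → RETRY → SUCCESS
2. Greedily scan the log in chronological order, matching each sequence element in turn (ignoring service)
3. Each time the full pattern completes, increment the count and restart matching from the next event
4. Complete non-overlapping sequences found: 2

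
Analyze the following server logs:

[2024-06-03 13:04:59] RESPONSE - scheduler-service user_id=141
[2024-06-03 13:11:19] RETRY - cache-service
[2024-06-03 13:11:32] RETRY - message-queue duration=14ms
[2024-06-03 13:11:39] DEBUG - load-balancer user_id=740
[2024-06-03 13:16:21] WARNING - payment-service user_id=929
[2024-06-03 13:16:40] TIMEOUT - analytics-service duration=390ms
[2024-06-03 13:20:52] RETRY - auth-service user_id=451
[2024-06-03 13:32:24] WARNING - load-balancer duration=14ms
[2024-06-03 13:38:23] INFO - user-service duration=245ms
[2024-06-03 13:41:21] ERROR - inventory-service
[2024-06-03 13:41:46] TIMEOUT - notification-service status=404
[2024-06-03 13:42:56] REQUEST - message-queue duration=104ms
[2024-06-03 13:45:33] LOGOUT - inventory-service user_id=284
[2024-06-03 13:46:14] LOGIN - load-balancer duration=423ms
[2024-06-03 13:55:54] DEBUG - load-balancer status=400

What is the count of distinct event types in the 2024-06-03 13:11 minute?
2

To count unique event types:

1. Filter events in the minute starting at 2024-06-03 13:11
2. Extract event types from matching entries
3. Count unique types: 2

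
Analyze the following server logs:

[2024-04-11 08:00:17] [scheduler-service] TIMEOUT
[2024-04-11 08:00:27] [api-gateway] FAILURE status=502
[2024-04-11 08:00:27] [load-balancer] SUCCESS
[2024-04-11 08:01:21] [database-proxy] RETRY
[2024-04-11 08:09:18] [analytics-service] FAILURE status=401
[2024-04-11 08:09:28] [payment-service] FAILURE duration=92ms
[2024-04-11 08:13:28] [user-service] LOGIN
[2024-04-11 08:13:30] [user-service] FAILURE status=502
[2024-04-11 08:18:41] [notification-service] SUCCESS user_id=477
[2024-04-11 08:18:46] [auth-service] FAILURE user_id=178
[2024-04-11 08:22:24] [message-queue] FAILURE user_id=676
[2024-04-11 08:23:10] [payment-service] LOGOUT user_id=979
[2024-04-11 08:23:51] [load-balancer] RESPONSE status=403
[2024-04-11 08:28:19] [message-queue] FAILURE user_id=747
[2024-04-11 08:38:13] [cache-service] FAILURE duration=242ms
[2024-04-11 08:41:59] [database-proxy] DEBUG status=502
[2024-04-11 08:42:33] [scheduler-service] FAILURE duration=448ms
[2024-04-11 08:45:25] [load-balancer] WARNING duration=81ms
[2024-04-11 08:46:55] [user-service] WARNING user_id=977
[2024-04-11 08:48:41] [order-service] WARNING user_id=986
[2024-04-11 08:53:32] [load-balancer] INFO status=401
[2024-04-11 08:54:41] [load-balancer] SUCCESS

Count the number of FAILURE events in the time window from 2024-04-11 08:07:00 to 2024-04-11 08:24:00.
5

To count events in the time window:

1. Window boundaries: 2024-04-11 08:07:00 to 2024-04-11 08:24:00
2. Filter for FAILURE events within this window
3. Count matching events: 5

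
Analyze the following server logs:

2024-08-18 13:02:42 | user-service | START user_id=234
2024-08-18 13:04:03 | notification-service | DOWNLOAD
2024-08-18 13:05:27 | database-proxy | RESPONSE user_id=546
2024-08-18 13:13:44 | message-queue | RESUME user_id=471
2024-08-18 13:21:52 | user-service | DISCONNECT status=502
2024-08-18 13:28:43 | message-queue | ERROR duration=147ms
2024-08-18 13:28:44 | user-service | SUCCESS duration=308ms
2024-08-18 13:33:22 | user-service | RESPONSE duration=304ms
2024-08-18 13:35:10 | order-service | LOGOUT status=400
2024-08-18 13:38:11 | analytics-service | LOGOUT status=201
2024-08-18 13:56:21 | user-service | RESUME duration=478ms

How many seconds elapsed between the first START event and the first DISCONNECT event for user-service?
1150

To find the time between events:

1. Locate the first START event for user-service: 2024-08-18 13:02:42
2. Locate the first DISCONNECT event for user-service: 2024-08-18 13:21:52
3. Calculate the difference: 2024-08-18 13:21:52 - 2024-08-18 13:02:42 = 1150 seconds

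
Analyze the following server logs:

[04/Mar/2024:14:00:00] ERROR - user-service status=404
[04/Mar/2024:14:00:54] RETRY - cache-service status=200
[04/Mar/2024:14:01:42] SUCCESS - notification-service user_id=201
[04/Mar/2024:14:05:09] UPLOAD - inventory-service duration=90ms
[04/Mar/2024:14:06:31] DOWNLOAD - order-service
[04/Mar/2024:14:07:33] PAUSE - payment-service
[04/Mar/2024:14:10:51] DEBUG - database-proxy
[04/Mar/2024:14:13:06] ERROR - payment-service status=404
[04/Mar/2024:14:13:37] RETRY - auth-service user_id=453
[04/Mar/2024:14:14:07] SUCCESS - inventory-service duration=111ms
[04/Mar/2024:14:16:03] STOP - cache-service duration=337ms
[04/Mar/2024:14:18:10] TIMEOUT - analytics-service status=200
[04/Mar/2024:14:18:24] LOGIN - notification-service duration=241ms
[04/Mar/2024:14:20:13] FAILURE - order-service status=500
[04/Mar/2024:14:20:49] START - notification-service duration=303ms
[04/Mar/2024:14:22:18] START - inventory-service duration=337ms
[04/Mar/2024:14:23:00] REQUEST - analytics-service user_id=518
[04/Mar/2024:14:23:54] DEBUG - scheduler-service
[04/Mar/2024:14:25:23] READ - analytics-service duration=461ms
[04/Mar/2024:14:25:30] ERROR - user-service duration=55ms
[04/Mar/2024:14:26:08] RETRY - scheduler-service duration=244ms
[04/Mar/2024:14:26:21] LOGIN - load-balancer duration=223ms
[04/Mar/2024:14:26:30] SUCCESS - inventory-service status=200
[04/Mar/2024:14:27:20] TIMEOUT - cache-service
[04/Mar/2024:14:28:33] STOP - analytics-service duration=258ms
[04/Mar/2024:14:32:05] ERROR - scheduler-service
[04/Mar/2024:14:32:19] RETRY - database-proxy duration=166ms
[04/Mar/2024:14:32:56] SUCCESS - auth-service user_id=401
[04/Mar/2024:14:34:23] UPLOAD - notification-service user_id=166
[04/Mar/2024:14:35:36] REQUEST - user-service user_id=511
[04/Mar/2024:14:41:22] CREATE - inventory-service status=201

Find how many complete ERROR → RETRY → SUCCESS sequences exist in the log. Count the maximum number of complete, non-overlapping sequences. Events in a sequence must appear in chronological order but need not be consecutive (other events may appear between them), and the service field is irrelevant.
4

To count sequences:

1. Look for pattern: ERROR → RETRY → SUCCESS
2. Greedily scan the log in chronological order, matching each sequence element in turn (ignoring service)
3. Each time the full pattern completes, increment the count and restart matching from the next event
4. Complete non-overlapping sequences found: 4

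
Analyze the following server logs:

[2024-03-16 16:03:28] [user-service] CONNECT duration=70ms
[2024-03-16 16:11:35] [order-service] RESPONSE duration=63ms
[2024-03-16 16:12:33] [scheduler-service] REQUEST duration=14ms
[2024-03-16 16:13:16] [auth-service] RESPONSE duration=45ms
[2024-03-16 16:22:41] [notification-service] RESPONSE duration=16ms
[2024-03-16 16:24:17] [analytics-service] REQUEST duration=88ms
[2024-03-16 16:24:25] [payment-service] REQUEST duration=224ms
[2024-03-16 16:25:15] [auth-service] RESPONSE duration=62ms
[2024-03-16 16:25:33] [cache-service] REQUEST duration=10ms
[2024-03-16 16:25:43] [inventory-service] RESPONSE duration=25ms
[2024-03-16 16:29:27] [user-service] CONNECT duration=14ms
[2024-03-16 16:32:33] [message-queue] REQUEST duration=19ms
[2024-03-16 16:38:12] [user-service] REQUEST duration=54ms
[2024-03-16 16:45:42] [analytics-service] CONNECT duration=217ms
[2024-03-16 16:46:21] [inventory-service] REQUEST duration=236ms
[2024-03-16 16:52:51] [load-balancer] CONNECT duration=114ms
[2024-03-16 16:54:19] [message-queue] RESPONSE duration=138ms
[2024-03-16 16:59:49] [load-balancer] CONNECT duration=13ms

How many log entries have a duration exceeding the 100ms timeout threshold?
5

To count timeouts:

1. Threshold: 100ms
2. Extract duration from each log entry
3. Count entries where duration > 100
4. Timeout count: 5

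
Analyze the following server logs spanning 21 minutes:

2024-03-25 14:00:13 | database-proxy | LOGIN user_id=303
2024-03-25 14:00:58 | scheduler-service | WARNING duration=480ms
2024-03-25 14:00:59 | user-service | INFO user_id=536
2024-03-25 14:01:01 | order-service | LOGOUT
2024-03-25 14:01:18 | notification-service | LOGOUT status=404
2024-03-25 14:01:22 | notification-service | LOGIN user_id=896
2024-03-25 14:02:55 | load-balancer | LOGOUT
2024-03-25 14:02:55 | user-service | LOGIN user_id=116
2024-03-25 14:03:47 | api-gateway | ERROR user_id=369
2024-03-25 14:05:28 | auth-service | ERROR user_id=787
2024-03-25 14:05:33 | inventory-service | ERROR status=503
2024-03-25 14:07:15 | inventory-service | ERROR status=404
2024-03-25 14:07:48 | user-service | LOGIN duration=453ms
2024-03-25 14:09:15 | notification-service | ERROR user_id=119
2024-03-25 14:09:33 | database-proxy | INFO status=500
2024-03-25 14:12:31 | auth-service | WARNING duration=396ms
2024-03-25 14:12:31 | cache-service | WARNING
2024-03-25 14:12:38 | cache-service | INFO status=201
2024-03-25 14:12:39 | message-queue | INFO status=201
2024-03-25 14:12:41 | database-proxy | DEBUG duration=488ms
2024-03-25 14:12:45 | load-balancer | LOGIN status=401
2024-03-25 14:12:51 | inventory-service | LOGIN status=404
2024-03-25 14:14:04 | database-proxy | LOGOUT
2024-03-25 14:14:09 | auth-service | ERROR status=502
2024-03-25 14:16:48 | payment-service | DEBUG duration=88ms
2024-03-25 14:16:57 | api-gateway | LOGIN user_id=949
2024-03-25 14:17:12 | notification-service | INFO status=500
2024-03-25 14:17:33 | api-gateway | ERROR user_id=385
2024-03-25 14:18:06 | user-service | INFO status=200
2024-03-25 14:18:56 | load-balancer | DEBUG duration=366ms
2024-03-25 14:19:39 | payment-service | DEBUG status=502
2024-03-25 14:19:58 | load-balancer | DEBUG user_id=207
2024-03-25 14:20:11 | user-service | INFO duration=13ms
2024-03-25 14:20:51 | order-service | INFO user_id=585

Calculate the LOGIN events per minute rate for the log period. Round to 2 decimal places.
0.33

To calculate the rate:

1. Count total LOGIN events: 7
2. Total time period: 21 minutes
3. Rate = 7 / 21 = 0.33 events per minute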